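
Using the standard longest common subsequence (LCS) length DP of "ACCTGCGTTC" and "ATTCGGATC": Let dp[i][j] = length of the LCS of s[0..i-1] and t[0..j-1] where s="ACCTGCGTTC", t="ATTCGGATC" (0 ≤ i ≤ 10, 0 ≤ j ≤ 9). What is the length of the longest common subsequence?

   ''  A  T  T  C  G  G  A  T  C
''  0  0  0  0  0  0  0  0  0  0
 A  0  1  1  1  1  1  1  1  1  1
 C  0  1  1  1  2  2  2  2  2  2
 C  0  1  1  1  2  2  2  2  2  3
 T  0  1  2  2  2  2  2  2  3  3
 G  0  1  2  2  2  3  3  3  3  3
 C  0  1  2  2  3  3  3  3  3  4
 G  0  1  2  2  3  4  4  4  4  4
 T  0  1  2  3  3  4  4  4  5  5
 T  0  1  2  3  3  4  4  4  5  5
 C  0  1  2  3  4  4  4  4  5  6

6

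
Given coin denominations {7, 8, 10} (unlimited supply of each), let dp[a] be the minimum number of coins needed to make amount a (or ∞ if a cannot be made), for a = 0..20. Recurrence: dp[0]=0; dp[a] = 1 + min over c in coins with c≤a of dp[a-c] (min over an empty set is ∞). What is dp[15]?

2

 a  0  1  2  3  4  5  6  7  8  9 10 11 12 13 14 15 16 17 18 19 20
dp  0  -  -  -  -  -  -  1  1  -  1  -  -  -  2  2  2  2  2  -  2
(- denotes ∞ / unreachable)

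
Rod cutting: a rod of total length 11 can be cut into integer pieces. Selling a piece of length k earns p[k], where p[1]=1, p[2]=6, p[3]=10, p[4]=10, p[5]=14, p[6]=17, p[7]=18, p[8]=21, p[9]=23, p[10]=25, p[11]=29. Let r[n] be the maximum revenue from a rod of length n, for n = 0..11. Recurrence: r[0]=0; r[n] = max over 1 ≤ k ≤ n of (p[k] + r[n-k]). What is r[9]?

   n    0    1    2    3    4    5    6    7    8    9   10   11
r[n]    0    1    6   10   12   16   20   22   26   30   32   36

30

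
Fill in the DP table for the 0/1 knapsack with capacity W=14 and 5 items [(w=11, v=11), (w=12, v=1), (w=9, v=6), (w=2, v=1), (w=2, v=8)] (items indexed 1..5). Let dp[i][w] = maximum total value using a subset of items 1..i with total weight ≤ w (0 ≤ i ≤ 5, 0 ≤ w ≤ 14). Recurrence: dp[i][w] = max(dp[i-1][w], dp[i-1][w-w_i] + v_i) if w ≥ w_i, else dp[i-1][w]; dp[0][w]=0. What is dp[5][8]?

i\w   0   1   2   3   4   5   6   7   8   9  10  11  12  13  14
  0   0   0   0   0   0   0   0   0   0   0   0   0   0   0   0
  1   0   0   0   0   0   0   0   0   0   0   0  11  11  11  11
  2   0   0   0   0   0   0   0   0   0   0   0  11  11  11  11
  3   0   0   0   0   0   0   0   0   0   6   6  11  11  11  11
  4   0   0   1   1   1   1   1   1   1   6   6  11  11  12  12
  5   0   0   8   8   9   9   9   9   9   9   9  14  14  19  19

9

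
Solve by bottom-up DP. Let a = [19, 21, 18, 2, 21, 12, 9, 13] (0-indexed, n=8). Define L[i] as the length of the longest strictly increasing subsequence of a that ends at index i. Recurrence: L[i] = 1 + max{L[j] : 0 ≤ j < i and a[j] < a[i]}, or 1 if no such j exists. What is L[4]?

2

   i    0    1    2    3    4    5    6    7
a[i]   19   21   18    2   21   12    9   13
L[i]    1    2    1    1    2    2    2    3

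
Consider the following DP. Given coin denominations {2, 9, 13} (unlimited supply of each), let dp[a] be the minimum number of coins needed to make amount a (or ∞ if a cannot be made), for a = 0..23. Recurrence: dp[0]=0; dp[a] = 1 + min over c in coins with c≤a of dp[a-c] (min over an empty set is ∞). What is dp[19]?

4

 a  0  1  2  3  4  5  6  7  8  9 10 11 12 13 14 15 16 17 18 19 20 21 22 23
dp  0  -  1  -  2  -  3  -  4  1  5  2  6  1  7  2  8  3  2  4  3  5  2  6
(- denotes ∞ / unreachable)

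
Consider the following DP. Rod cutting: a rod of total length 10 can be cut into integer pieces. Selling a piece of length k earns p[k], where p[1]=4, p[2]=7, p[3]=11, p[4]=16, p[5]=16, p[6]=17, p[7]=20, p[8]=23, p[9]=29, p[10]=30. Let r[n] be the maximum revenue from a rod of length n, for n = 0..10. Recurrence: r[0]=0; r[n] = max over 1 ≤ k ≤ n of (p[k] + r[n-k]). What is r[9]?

   n    0    1    2    3    4    5    6    7    8    9   10
r[n]    0    4    8   12   16   20   24   28   32   36   40

36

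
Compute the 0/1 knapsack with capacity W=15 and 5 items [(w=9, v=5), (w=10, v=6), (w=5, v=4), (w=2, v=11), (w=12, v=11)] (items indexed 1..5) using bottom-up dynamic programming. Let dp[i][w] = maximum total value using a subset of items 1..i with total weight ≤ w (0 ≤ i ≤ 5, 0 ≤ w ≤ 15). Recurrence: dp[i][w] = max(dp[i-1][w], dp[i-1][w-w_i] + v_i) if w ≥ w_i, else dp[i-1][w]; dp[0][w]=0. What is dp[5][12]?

17

i\w   0   1   2   3   4   5   6   7   8   9  10  11  12  13  14  15
  0   0   0   0   0   0   0   0   0   0   0   0   0   0   0   0   0
  1   0   0   0   0   0   0   0   0   0   5   5   5   5   5   5   5
  2   0   0   0   0   0   0   0   0   0   5   6   6   6   6   6   6
  3   0   0   0   0   0   4   4   4   4   5   6   6   6   6   9  10
  4   0   0  11  11  11  11  11  15  15  15  15  16  17  17  17  17
  5   0   0  11  11  11  11  11  15  15  15  15  16  17  17  22  22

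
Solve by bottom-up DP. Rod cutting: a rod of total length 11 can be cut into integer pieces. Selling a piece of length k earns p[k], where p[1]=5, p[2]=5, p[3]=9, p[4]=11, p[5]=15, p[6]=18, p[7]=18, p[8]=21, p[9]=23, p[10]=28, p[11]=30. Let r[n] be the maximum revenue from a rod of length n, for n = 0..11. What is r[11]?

55

   n    0    1    2    3    4    5    6    7    8    9   10   11
r[n]    0    5   10   15   20   25   30   35   40   45   50   55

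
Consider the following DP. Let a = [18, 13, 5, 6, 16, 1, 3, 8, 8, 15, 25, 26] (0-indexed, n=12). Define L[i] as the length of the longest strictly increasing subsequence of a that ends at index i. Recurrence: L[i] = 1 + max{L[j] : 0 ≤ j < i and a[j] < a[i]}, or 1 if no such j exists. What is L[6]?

   i    0    1    2    3    4    5    6    7    8    9   10   11
a[i]   18   13    5    6   16    1    3    8    8   15   25   26
L[i]    1    1    1    2    3    1    2    3    3    4    5    6

2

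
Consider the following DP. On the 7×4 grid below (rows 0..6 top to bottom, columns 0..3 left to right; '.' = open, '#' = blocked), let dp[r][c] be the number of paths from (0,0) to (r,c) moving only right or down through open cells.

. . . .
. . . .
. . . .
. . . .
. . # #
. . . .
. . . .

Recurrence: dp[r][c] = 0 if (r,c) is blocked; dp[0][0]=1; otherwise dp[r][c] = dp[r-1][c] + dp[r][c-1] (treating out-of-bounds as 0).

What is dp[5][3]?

r\c   0   1   2   3
  0   1   1   1   1
  1   1   2   3   4
  2   1   3   6  10
  3   1   4  10  20
  4   1   5   0   0
  5   1   6   6   6
  6   1   7  13  19

6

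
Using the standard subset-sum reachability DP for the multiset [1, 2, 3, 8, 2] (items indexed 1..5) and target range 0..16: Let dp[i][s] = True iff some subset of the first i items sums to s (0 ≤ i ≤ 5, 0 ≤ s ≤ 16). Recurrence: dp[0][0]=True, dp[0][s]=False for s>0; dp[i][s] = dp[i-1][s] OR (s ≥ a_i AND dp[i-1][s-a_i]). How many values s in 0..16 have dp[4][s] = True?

i\s   0   1   2   3   4   5   6   7   8   9  10  11  12  13  14  15  16
  0   T   F   F   F   F   F   F   F   F   F   F   F   F   F   F   F   F
  1   T   T   F   F   F   F   F   F   F   F   F   F   F   F   F   F   F
  2   T   T   T   T   F   F   F   F   F   F   F   F   F   F   F   F   F
  3   T   T   T   T   T   T   T   F   F   F   F   F   F   F   F   F   F
  4   T   T   T   T   T   T   T   F   T   T   T   T   T   T   T   F   F
  5   T   T   T   T   T   T   T   T   T   T   T   T   T   T   T   T   T

14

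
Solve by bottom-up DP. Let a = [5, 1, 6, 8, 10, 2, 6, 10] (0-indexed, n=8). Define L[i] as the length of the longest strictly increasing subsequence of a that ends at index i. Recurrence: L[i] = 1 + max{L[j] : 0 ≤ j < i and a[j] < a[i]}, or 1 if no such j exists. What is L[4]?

4

   i    0    1    2    3    4    5    6    7
a[i]    5    1    6    8   10    2    6   10
L[i]    1    1    2    3    4    2    3    4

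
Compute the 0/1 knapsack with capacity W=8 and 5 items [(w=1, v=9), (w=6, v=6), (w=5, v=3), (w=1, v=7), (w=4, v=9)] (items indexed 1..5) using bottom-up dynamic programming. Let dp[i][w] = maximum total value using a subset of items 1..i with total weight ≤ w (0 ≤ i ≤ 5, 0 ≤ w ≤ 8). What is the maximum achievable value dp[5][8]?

i\w   0   1   2   3   4   5   6   7   8
  0   0   0   0   0   0   0   0   0   0
  1   0   9   9   9   9   9   9   9   9
  2   0   9   9   9   9   9   9  15  15
  3   0   9   9   9   9   9  12  15  15
  4   0   9  16  16  16  16  16  19  22
  5   0   9  16  16  16  18  25  25  25

25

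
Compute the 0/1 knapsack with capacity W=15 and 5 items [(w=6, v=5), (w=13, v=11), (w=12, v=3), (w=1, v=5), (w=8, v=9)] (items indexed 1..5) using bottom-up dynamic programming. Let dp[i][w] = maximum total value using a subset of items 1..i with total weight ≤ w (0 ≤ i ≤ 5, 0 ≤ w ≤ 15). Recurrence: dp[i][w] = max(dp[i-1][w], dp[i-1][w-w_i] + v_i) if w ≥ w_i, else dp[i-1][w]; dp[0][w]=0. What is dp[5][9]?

i\w   0   1   2   3   4   5   6   7   8   9  10  11  12  13  14  15
  0   0   0   0   0   0   0   0   0   0   0   0   0   0   0   0   0
  1   0   0   0   0   0   0   5   5   5   5   5   5   5   5   5   5
  2   0   0   0   0   0   0   5   5   5   5   5   5   5  11  11  11
  3   0   0   0   0   0   0   5   5   5   5   5   5   5  11  11  11
  4   0   5   5   5   5   5   5  10  10  10  10  10  10  11  16  16
  5   0   5   5   5   5   5   5  10  10  14  14  14  14  14  16  19

14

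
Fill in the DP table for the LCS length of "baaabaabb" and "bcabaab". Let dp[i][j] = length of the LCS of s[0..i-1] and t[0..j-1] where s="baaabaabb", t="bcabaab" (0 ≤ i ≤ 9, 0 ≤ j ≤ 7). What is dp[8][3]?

   ''  b  c  a  b  a  a  b
''  0  0  0  0  0  0  0  0
 b  0  1  1  1  1  1  1  1
 a  0  1  1  2  2  2  2  2
 a  0  1  1  2  2  3  3  3
 a  0  1  1  2  2  3  4  4
 b  0  1  1  2  3  3  4  5
 a  0  1  1  2  3  4  4  5
 a  0  1  1  2  3  4  5  5
 b  0  1  1  2  3  4  5  6
 b  0  1  1  2  3  4  5  6

2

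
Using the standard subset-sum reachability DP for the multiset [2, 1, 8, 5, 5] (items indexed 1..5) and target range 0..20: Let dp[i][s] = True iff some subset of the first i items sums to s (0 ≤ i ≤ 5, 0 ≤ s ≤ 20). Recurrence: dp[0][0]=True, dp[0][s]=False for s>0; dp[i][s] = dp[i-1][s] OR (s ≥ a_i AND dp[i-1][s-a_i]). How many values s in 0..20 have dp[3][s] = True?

i\s   0   1   2   3   4   5   6   7   8   9  10  11  12  13  14  15  16  17  18  19  20
  0   T   F   F   F   F   F   F   F   F   F   F   F   F   F   F   F   F   F   F   F   F
  1   T   F   T   F   F   F   F   F   F   F   F   F   F   F   F   F   F   F   F   F   F
  2   T   T   T   T   F   F   F   F   F   F   F   F   F   F   F   F   F   F   F   F   F
  3   T   T   T   T   F   F   F   F   T   T   T   T   F   F   F   F   F   F   F   F   F
  4   T   T   T   T   F   T   T   T   T   T   T   T   F   T   T   T   T   F   F   F   F
  5   T   T   T   T   F   T   T   T   T   T   T   T   T   T   T   T   T   F   T   T   T

8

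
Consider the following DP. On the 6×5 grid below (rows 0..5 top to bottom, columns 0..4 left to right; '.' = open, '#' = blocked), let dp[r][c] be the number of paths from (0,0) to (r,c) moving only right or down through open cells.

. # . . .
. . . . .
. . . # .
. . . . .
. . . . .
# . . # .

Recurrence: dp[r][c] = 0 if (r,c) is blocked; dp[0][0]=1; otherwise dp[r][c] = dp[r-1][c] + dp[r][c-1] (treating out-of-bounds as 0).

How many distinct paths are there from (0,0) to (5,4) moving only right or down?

r\c   0   1   2   3   4
  0   1   0   0   0   0
  1   1   1   1   1   1
  2   1   2   3   0   1
  3   1   3   6   6   7
  4   1   4  10  16  23
  5   0   4  14   0  23

23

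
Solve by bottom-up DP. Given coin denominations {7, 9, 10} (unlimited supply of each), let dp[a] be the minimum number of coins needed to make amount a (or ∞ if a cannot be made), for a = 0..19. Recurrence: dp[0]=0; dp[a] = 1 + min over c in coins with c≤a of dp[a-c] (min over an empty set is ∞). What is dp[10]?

1

 a  0  1  2  3  4  5  6  7  8  9 10 11 12 13 14 15 16 17 18 19
dp  0  -  -  -  -  -  -  1  -  1  1  -  -  -  2  -  2  2  2  2
(- denotes ∞ / unreachable)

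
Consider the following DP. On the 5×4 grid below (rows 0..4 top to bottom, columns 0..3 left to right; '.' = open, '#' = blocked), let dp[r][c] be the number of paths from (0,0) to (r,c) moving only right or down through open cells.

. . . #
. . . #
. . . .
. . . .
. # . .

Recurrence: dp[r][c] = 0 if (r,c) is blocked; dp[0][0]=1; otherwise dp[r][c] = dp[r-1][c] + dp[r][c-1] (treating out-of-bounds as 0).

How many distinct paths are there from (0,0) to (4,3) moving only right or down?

26

r\c   0   1   2   3
  0   1   1   1   0
  1   1   2   3   0
  2   1   3   6   6
  3   1   4  10  16
  4   1   0  10  26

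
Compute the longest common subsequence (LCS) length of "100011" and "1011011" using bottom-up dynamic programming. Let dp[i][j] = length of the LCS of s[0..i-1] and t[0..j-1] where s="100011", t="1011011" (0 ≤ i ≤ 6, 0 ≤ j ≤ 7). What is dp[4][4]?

   ''  1  0  1  1  0  1  1
''  0  0  0  0  0  0  0  0
 1  0  1  1  1  1  1  1  1
 0  0  1  2  2  2  2  2  2
 0  0  1  2  2  2  3  3  3
 0  0  1  2  2  2  3  3  3
 1  0  1  2  3  3  3  4  4
 1  0  1  2  3  4  4  4  5

2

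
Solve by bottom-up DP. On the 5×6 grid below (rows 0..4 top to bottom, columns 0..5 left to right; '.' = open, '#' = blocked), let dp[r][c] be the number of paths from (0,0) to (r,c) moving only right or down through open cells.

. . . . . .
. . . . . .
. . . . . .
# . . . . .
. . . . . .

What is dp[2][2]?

6

r\c   0   1   2   3   4   5
  0   1   1   1   1   1   1
  1   1   2   3   4   5   6
  2   1   3   6  10  15  21
  3   0   3   9  19  34  55
  4   0   3  12  31  65 120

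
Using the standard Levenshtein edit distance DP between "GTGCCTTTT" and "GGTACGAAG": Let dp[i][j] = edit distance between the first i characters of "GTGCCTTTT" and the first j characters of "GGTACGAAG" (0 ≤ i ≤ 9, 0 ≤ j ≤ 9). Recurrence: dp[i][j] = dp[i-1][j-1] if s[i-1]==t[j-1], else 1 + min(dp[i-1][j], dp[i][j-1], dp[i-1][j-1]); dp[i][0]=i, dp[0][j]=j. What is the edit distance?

   ''  G  G  T  A  C  G  A  A  G
''  0  1  2  3  4  5  6  7  8  9
 G  1  0  1  2  3  4  5  6  7  8
 T  2  1  1  1  2  3  4  5  6  7
 G  3  2  1  2  2  3  3  4  5  6
 C  4  3  2  2  3  2  3  4  5  6
 C  5  4  3  3  3  3  3  4  5  6
 T  6  5  4  3  4  4  4  4  5  6
 T  7  6  5  4  4  5  5  5  5  6
 T  8  7  6  5  5  5  6  6  6  6
 T  9  8  7  6  6  6  6  7  7  7

7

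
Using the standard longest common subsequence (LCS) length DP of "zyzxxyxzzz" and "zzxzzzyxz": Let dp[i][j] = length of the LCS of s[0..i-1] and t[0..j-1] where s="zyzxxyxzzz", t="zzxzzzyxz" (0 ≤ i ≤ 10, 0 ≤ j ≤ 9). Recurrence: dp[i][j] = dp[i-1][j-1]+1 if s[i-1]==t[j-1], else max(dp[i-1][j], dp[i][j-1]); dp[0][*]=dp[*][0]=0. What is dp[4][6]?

3

   ''  z  z  x  z  z  z  y  x  z
''  0  0  0  0  0  0  0  0  0  0
 z  0  1  1  1  1  1  1  1  1  1
 y  0  1  1  1  1  1  1  2  2  2
 z  0  1  2  2  2  2  2  2  2  3
 x  0  1  2  3  3  3  3  3  3  3
 x  0  1  2  3  3  3  3  3  4  4
 y  0  1  2  3  3  3  3  4  4  4
 x  0  1  2  3  3  3  3  4  5  5
 z  0  1  2  3  4  4  4  4  5  6
 z  0  1  2  3  4  5  5  5  5  6
 z  0  1  2  3  4  5  6  6  6  6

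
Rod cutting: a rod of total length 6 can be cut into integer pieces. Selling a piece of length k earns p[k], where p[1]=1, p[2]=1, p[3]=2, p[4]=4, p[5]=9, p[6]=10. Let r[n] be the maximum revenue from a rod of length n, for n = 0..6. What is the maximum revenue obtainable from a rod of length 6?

10

   n    0    1    2    3    4    5    6
r[n]    0    1    2    3    4    9   10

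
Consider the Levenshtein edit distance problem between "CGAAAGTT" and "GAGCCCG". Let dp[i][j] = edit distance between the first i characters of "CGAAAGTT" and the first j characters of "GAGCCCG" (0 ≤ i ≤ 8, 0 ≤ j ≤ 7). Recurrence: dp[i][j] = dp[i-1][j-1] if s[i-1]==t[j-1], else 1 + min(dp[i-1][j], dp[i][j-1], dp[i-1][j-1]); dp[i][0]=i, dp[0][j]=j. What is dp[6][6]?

5

   ''  G  A  G  C  C  C  G
''  0  1  2  3  4  5  6  7
 C  1  1  2  3  3  4  5  6
 G  2  1  2  2  3  4  5  5
 A  3  2  1  2  3  4  5  6
 A  4  3  2  2  3  4  5  6
 A  5  4  3  3  3  4  5  6
 G  6  5  4  3  4  4  5  5
 T  7  6  5  4  4  5  5  6
 T  8  7  6  5  5  5  6  6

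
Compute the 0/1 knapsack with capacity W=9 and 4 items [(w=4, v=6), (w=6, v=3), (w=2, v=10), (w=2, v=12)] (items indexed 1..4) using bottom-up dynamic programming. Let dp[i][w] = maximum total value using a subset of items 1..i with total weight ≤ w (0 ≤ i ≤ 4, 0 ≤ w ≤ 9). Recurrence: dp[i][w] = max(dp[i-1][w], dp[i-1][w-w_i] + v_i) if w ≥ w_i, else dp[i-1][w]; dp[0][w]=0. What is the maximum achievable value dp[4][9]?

i\w   0   1   2   3   4   5   6   7   8   9
  0   0   0   0   0   0   0   0   0   0   0
  1   0   0   0   0   6   6   6   6   6   6
  2   0   0   0   0   6   6   6   6   6   6
  3   0   0  10  10  10  10  16  16  16  16
  4   0   0  12  12  22  22  22  22  28  28

28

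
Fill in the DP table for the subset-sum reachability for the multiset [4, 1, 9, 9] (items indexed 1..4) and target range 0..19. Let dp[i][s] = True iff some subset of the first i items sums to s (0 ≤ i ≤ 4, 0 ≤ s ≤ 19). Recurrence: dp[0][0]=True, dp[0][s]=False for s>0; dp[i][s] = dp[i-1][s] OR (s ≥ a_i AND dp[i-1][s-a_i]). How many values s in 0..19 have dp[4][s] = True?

i\s   0   1   2   3   4   5   6   7   8   9  10  11  12  13  14  15  16  17  18  19
  0   T   F   F   F   F   F   F   F   F   F   F   F   F   F   F   F   F   F   F   F
  1   T   F   F   F   T   F   F   F   F   F   F   F   F   F   F   F   F   F   F   F
  2   T   T   F   F   T   T   F   F   F   F   F   F   F   F   F   F   F   F   F   F
  3   T   T   F   F   T   T   F   F   F   T   T   F   F   T   T   F   F   F   F   F
  4   T   T   F   F   T   T   F   F   F   T   T   F   F   T   T   F   F   F   T   T

10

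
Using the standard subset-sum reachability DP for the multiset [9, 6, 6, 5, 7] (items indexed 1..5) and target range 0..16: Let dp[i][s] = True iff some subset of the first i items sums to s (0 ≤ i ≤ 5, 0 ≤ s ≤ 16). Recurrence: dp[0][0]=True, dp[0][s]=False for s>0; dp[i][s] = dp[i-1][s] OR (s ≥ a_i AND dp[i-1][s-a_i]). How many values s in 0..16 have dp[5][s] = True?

11

i\s   0   1   2   3   4   5   6   7   8   9  10  11  12  13  14  15  16
  0   T   F   F   F   F   F   F   F   F   F   F   F   F   F   F   F   F
  1   T   F   F   F   F   F   F   F   F   T   F   F   F   F   F   F   F
  2   T   F   F   F   F   F   T   F   F   T   F   F   F   F   F   T   F
  3   T   F   F   F   F   F   T   F   F   T   F   F   T   F   F   T   F
  4   T   F   F   F   F   T   T   F   F   T   F   T   T   F   T   T   F
  5   T   F   F   F   F   T   T   T   F   T   F   T   T   T   T   T   T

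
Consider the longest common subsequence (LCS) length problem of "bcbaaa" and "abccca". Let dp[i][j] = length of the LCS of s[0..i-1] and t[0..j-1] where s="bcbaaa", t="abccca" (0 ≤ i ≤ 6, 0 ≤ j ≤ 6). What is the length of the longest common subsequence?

3

   ''  a  b  c  c  c  a
''  0  0  0  0  0  0  0
 b  0  0  1  1  1  1  1
 c  0  0  1  2  2  2  2
 b  0  0  1  2  2  2  2
 a  0  1  1  2  2  2  3
 a  0  1  1  2  2  2  3
 a  0  1  1  2  2  2  3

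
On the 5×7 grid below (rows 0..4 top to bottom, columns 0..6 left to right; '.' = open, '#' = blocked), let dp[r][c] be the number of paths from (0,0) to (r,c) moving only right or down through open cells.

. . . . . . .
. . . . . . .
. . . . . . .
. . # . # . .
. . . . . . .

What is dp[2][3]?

10

r\c   0   1   2   3   4   5   6
  0   1   1   1   1   1   1   1
  1   1   2   3   4   5   6   7
  2   1   3   6  10  15  21  28
  3   1   4   0  10   0  21  49
  4   1   5   5  15  15  36  85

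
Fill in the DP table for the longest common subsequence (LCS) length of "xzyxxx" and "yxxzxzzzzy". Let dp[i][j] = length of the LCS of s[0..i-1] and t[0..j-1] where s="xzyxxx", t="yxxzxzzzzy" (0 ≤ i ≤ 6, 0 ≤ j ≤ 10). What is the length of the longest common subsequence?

4

   ''  y  x  x  z  x  z  z  z  z  y
''  0  0  0  0  0  0  0  0  0  0  0
 x  0  0  1  1  1  1  1  1  1  1  1
 z  0  0  1  1  2  2  2  2  2  2  2
 y  0  1  1  1  2  2  2  2  2  2  3
 x  0  1  2  2  2  3  3  3  3  3  3
 x  0  1  2  3  3  3  3  3  3  3  3
 x  0  1  2  3  3  4  4  4  4  4  4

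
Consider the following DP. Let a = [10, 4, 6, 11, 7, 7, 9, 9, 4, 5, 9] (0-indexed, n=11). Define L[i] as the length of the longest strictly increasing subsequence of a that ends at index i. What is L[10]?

4

   i    0    1    2    3    4    5    6    7    8    9   10
a[i]   10    4    6   11    7    7    9    9    4    5    9
L[i]    1    1    2    3    3    3    4    4    1    2    4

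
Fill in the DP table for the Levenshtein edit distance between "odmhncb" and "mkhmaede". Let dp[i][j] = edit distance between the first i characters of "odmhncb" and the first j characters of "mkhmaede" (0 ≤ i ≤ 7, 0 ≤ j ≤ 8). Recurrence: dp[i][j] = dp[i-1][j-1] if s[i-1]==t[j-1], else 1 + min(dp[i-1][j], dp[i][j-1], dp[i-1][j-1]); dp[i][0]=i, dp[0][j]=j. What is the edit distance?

   ''  m  k  h  m  a  e  d  e
''  0  1  2  3  4  5  6  7  8
 o  1  1  2  3  4  5  6  7  8
 d  2  2  2  3  4  5  6  6  7
 m  3  2  3  3  3  4  5  6  7
 h  4  3  3  3  4  4  5  6  7
 n  5  4  4  4  4  5  5  6  7
 c  6  5  5  5  5  5  6  6  7
 b  7  6  6  6  6  6  6  7  7

7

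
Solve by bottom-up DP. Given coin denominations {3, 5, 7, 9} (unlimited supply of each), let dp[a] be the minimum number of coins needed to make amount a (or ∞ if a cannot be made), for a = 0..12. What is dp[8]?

2

 a  0  1  2  3  4  5  6  7  8  9 10 11 12
dp  0  -  -  1  -  1  2  1  2  1  2  3  2
(- denotes ∞ / unreachable)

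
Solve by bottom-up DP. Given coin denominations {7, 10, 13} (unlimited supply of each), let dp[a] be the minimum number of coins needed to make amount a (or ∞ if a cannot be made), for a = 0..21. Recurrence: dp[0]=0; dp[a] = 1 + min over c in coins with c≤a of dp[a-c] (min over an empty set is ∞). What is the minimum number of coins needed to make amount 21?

3

 a  0  1  2  3  4  5  6  7  8  9 10 11 12 13 14 15 16 17 18 19 20 21
dp  0  -  -  -  -  -  -  1  -  -  1  -  -  1  2  -  -  2  -  -  2  3
(- denotes ∞ / unreachable)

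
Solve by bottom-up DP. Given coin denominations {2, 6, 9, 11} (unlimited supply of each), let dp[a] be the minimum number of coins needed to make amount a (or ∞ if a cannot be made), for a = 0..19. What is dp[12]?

 a  0  1  2  3  4  5  6  7  8  9 10 11 12 13 14 15 16 17 18 19
dp  0  -  1  -  2  -  1  -  2  1  3  1  2  2  3  2  4  2  2  3
(- denotes ∞ / unreachable)

2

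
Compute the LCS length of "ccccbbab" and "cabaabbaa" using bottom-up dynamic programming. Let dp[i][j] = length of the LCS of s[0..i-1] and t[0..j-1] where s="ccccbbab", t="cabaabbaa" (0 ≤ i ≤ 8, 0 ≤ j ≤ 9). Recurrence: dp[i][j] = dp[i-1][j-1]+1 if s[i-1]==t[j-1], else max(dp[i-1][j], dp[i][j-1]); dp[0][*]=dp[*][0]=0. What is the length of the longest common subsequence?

4

   ''  c  a  b  a  a  b  b  a  a
''  0  0  0  0  0  0  0  0  0  0
 c  0  1  1  1  1  1  1  1  1  1
 c  0  1  1  1  1  1  1  1  1  1
 c  0  1  1  1  1  1  1  1  1  1
 c  0  1  1  1  1  1  1  1  1  1
 b  0  1  1  2  2  2  2  2  2  2
 b  0  1  1  2  2  2  3  3  3  3
 a  0  1  2  2  3  3  3  3  4  4
 b  0  1  2  3  3  3  4  4  4  4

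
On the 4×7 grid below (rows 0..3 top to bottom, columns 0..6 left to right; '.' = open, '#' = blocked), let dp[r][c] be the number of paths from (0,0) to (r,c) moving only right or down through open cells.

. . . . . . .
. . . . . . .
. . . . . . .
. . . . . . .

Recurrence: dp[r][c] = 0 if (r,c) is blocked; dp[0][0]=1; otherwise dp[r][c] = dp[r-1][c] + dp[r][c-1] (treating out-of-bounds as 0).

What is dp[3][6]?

r\c   0   1   2   3   4   5   6
  0   1   1   1   1   1   1   1
  1   1   2   3   4   5   6   7
  2   1   3   6  10  15  21  28
  3   1   4  10  20  35  56  84

84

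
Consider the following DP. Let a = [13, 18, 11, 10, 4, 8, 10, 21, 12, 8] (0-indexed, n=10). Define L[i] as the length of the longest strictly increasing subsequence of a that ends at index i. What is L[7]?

   i    0    1    2    3    4    5    6    7    8    9
a[i]   13   18   11   10    4    8   10   21   12    8
L[i]    1    2    1    1    1    2    3    4    4    2

4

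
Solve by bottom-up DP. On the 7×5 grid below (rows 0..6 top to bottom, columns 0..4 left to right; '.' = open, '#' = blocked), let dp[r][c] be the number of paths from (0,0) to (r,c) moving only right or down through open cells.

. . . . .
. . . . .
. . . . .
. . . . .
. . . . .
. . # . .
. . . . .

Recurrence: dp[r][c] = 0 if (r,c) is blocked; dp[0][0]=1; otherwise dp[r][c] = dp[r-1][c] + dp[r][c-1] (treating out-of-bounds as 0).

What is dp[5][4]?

105

r\c   0   1   2   3   4
  0   1   1   1   1   1
  1   1   2   3   4   5
  2   1   3   6  10  15
  3   1   4  10  20  35
  4   1   5  15  35  70
  5   1   6   0  35 105
  6   1   7   7  42 147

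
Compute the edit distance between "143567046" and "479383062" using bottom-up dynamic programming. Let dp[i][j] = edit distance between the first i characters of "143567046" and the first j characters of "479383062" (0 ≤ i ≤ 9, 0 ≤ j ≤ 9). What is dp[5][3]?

   ''  4  7  9  3  8  3  0  6  2
''  0  1  2  3  4  5  6  7  8  9
 1  1  1  2  3  4  5  6  7  8  9
 4  2  1  2  3  4  5  6  7  8  9
 3  3  2  2  3  3  4  5  6  7  8
 5  4  3  3  3  4  4  5  6  7  8
 6  5  4  4  4  4  5  5  6  6  7
 7  6  5  4  5  5  5  6  6  7  7
 0  7  6  5  5  6  6  6  6  7  8
 4  8  7  6  6  6  7  7  7  7  8
 6  9  8  7  7  7  7  8  8  7  8

4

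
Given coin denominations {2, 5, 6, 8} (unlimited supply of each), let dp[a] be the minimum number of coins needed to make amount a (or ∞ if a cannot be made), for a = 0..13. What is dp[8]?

 a  0  1  2  3  4  5  6  7  8  9 10 11 12 13
dp  0  -  1  -  2  1  1  2  1  3  2  2  2  2
(- denotes ∞ / unreachable)

1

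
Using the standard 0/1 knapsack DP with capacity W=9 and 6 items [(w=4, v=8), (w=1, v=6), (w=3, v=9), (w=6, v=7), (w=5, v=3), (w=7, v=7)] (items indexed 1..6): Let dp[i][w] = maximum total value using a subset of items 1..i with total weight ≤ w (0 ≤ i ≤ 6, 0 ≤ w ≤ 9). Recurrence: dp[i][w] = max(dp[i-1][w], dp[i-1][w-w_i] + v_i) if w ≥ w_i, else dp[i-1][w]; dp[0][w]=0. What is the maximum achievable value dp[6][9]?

i\w   0   1   2   3   4   5   6   7   8   9
  0   0   0   0   0   0   0   0   0   0   0
  1   0   0   0   0   8   8   8   8   8   8
  2   0   6   6   6   8  14  14  14  14  14
  3   0   6   6   9  15  15  15  17  23  23
  4   0   6   6   9  15  15  15  17  23  23
  5   0   6   6   9  15  15  15  17  23  23
  6   0   6   6   9  15  15  15  17  23  23

23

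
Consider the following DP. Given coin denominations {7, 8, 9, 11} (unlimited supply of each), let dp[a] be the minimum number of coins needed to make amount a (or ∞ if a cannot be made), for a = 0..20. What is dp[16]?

2

 a  0  1  2  3  4  5  6  7  8  9 10 11 12 13 14 15 16 17 18 19 20
dp  0  -  -  -  -  -  -  1  1  1  -  1  -  -  2  2  2  2  2  2  2
(- denotes ∞ / unreachable)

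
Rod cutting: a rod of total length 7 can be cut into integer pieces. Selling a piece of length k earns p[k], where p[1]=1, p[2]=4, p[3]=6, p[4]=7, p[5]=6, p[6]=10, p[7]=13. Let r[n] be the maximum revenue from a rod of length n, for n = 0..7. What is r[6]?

12

   n    0    1    2    3    4    5    6    7
r[n]    0    1    4    6    8   10   12   14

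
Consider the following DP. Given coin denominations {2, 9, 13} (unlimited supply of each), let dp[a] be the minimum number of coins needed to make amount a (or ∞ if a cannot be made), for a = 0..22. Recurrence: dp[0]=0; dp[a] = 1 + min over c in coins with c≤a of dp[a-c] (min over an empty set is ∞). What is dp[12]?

6

 a  0  1  2  3  4  5  6  7  8  9 10 11 12 13 14 15 16 17 18 19 20 21 22
dp  0  -  1  -  2  -  3  -  4  1  5  2  6  1  7  2  8  3  2  4  3  5  2
(- denotes ∞ / unreachable)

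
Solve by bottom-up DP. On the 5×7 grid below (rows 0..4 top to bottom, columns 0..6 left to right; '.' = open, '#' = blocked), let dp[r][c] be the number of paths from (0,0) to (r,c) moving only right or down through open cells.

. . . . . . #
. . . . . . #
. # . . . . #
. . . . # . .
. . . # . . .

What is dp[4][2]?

r\c   0   1   2   3   4   5   6
  0   1   1   1   1   1   1   0
  1   1   2   3   4   5   6   0
  2   1   0   3   7  12  18   0
  3   1   1   4  11   0  18  18
  4   1   2   6   0   0  18  36

6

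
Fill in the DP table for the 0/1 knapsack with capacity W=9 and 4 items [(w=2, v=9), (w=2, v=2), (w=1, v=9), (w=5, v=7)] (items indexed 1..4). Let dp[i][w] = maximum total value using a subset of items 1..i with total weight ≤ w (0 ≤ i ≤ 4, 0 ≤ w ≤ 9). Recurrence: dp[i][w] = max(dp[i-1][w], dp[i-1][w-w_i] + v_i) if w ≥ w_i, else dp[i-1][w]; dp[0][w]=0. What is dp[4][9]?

i\w   0   1   2   3   4   5   6   7   8   9
  0   0   0   0   0   0   0   0   0   0   0
  1   0   0   9   9   9   9   9   9   9   9
  2   0   0   9   9  11  11  11  11  11  11
  3   0   9   9  18  18  20  20  20  20  20
  4   0   9   9  18  18  20  20  20  25  25

25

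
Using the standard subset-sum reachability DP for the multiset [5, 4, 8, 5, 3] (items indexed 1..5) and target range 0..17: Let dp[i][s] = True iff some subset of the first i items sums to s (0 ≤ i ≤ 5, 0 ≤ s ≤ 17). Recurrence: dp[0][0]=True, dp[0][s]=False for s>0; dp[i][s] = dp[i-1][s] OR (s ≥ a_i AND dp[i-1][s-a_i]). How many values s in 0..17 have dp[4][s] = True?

10

i\s   0   1   2   3   4   5   6   7   8   9  10  11  12  13  14  15  16  17
  0   T   F   F   F   F   F   F   F   F   F   F   F   F   F   F   F   F   F
  1   T   F   F   F   F   T   F   F   F   F   F   F   F   F   F   F   F   F
  2   T   F   F   F   T   T   F   F   F   T   F   F   F   F   F   F   F   F
  3   T   F   F   F   T   T   F   F   T   T   F   F   T   T   F   F   F   T
  4   T   F   F   F   T   T   F   F   T   T   T   F   T   T   T   F   F   T
  5   T   F   F   T   T   T   F   T   T   T   T   T   T   T   T   T   T   T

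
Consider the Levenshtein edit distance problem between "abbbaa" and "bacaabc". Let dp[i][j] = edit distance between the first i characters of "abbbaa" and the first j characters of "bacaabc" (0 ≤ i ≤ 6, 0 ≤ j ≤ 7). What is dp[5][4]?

   ''  b  a  c  a  a  b  c
''  0  1  2  3  4  5  6  7
 a  1  1  1  2  3  4  5  6
 b  2  1  2  2  3  4  4  5
 b  3  2  2  3  3  4  4  5
 b  4  3  3  3  4  4  4  5
 a  5  4  3  4  3  4  5  5
 a  6  5  4  4  4  3  4  5

3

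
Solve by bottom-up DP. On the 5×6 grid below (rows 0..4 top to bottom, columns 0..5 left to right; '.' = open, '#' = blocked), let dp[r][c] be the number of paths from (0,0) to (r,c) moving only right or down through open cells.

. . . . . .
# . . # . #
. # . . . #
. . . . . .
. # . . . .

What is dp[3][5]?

r\c   0   1   2   3   4   5
  0   1   1   1   1   1   1
  1   0   1   2   0   1   0
  2   0   0   2   2   3   0
  3   0   0   2   4   7   7
  4   0   0   2   6  13  20

7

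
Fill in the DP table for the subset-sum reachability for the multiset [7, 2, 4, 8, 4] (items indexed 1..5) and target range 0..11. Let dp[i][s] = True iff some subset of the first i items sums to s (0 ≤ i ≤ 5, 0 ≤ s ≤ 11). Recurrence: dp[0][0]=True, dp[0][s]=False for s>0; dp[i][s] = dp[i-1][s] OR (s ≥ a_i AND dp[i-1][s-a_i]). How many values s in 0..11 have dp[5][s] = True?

9

i\s   0   1   2   3   4   5   6   7   8   9  10  11
  0   T   F   F   F   F   F   F   F   F   F   F   F
  1   T   F   F   F   F   F   F   T   F   F   F   F
  2   T   F   T   F   F   F   F   T   F   T   F   F
  3   T   F   T   F   T   F   T   T   F   T   F   T
  4   T   F   T   F   T   F   T   T   T   T   T   T
  5   T   F   T   F   T   F   T   T   T   T   T   T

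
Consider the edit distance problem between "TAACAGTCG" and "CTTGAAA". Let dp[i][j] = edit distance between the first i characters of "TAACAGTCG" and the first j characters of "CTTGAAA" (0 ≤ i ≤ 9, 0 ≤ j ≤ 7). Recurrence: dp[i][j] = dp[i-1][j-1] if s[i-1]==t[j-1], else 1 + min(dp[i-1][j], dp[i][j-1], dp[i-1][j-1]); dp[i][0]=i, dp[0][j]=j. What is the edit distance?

   ''  C  T  T  G  A  A  A
''  0  1  2  3  4  5  6  7
 T  1  1  1  2  3  4  5  6
 A  2  2  2  2  3  3  4  5
 A  3  3  3  3  3  3  3  4
 C  4  3  4  4  4  4  4  4
 A  5  4  4  5  5  4  4  4
 G  6  5  5  5  5  5  5  5
 T  7  6  5  5  6  6  6  6
 C  8  7  6  6  6  7  7  7
 G  9  8  7  7  6  7  8  8

8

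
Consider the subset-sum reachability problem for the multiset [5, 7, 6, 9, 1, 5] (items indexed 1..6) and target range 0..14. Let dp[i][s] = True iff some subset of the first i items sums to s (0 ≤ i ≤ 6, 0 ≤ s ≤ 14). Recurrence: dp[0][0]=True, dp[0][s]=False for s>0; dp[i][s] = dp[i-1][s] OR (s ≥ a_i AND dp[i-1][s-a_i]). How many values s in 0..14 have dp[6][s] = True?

12

i\s   0   1   2   3   4   5   6   7   8   9  10  11  12  13  14
  0   T   F   F   F   F   F   F   F   F   F   F   F   F   F   F
  1   T   F   F   F   F   T   F   F   F   F   F   F   F   F   F
  2   T   F   F   F   F   T   F   T   F   F   F   F   T   F   F
  3   T   F   F   F   F   T   T   T   F   F   F   T   T   T   F
  4   T   F   F   F   F   T   T   T   F   T   F   T   T   T   T
  5   T   T   F   F   F   T   T   T   T   T   T   T   T   T   T
  6   T   T   F   F   F   T   T   T   T   T   T   T   T   T   T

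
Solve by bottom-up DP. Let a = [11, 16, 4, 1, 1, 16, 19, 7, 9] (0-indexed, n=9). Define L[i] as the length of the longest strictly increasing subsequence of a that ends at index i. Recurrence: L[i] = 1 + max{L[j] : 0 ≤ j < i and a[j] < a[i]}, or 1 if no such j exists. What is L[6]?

   i    0    1    2    3    4    5    6    7    8
a[i]   11   16    4    1    1   16   19    7    9
L[i]    1    2    1    1    1    2    3    2    3

3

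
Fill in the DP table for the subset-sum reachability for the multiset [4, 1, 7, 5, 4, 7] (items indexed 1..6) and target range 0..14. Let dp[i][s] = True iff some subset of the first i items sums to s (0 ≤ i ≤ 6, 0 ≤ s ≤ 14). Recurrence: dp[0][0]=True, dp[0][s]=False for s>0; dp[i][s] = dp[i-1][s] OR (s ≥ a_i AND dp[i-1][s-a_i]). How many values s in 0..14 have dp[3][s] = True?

8

i\s   0   1   2   3   4   5   6   7   8   9  10  11  12  13  14
  0   T   F   F   F   F   F   F   F   F   F   F   F   F   F   F
  1   T   F   F   F   T   F   F   F   F   F   F   F   F   F   F
  2   T   T   F   F   T   T   F   F   F   F   F   F   F   F   F
  3   T   T   F   F   T   T   F   T   T   F   F   T   T   F   F
  4   T   T   F   F   T   T   T   T   T   T   T   T   T   T   F
  5   T   T   F   F   T   T   T   T   T   T   T   T   T   T   T
  6   T   T   F   F   T   T   T   T   T   T   T   T   T   T   T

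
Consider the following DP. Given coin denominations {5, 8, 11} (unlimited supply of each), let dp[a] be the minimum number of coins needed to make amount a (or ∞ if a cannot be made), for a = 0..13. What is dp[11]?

 a  0  1  2  3  4  5  6  7  8  9 10 11 12 13
dp  0  -  -  -  -  1  -  -  1  -  2  1  -  2
(- denotes ∞ / unreachable)

1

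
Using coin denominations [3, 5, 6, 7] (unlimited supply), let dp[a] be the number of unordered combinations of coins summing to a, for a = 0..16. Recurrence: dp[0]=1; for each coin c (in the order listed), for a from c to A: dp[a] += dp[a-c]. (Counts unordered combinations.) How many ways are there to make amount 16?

4

after  coin     0     1     2     3     4     5     6     7     8     9    10    11    12    13    14    15    16
          3     1     0     0     1     0     0     1     0     0     1     0     0     1     0     0     1     0
          5     1     0     0     1     0     1     1     0     1     1     1     1     1     1     1     2     1
          6     1     0     0     1     0     1     2     0     1     2     1     2     3     1     2     4     2
          7     1     0     0     1     0     1     2     1     1     2     2     2     4     3     3     5     4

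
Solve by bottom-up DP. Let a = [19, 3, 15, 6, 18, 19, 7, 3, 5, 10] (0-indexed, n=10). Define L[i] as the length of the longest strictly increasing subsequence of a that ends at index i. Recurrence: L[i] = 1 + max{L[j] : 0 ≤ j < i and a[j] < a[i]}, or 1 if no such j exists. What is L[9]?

   i    0    1    2    3    4    5    6    7    8    9
a[i]   19    3   15    6   18   19    7    3    5   10
L[i]    1    1    2    2    3    4    3    1    2    4

4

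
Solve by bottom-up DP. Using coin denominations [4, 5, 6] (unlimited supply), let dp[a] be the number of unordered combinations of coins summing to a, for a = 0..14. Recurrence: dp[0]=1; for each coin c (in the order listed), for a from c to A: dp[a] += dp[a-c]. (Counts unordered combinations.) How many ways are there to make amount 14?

after  coin     0     1     2     3     4     5     6     7     8     9    10    11    12    13    14
          4     1     0     0     0     1     0     0     0     1     0     0     0     1     0     0
          5     1     0     0     0     1     1     0     0     1     1     1     0     1     1     1
          6     1     0     0     0     1     1     1     0     1     1     2     1     2     1     2

2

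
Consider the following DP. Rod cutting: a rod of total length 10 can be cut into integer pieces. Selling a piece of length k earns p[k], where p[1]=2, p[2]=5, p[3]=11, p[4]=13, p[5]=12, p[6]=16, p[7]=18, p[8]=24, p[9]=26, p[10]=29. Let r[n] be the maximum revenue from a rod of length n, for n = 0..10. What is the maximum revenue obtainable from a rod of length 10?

   n    0    1    2    3    4    5    6    7    8    9   10
r[n]    0    2    5   11   13   16   22   24   27   33   35

35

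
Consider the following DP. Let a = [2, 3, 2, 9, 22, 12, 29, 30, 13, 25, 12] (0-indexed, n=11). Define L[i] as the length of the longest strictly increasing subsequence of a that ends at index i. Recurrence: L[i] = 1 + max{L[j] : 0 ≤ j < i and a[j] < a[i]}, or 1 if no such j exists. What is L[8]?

5

   i    0    1    2    3    4    5    6    7    8    9   10
a[i]    2    3    2    9   22   12   29   30   13   25   12
L[i]    1    2    1    3    4    4    5    6    5    6    4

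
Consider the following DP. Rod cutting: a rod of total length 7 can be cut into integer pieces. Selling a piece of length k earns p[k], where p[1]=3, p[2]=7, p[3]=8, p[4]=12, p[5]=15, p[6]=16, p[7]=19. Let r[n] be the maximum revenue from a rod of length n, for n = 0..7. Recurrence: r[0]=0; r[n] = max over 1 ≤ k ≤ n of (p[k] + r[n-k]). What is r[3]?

10

   n    0    1    2    3    4    5    6    7
r[n]    0    3    7   10   14   17   21   24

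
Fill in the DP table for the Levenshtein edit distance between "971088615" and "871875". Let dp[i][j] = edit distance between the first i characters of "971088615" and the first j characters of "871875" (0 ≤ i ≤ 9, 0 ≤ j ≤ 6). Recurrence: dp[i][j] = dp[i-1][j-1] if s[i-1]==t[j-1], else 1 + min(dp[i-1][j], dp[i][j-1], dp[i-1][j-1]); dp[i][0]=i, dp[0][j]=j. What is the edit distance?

   ''  8  7  1  8  7  5
''  0  1  2  3  4  5  6
 9  1  1  2  3  4  5  6
 7  2  2  1  2  3  4  5
 1  3  3  2  1  2  3  4
 0  4  4  3  2  2  3  4
 8  5  4  4  3  2  3  4
 8  6  5  5  4  3  3  4
 6  7  6  6  5  4  4  4
 1  8  7  7  6  5  5  5
 5  9  8  8  7  6  6  5

5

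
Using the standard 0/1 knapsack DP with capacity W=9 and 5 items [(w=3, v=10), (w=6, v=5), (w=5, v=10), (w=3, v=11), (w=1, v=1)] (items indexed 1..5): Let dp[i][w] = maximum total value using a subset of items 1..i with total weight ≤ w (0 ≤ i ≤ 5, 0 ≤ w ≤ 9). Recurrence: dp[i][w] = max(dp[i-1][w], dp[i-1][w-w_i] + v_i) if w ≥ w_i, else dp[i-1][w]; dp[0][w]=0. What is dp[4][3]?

11

i\w   0   1   2   3   4   5   6   7   8   9
  0   0   0   0   0   0   0   0   0   0   0
  1   0   0   0  10  10  10  10  10  10  10
  2   0   0   0  10  10  10  10  10  10  15
  3   0   0   0  10  10  10  10  10  20  20
  4   0   0   0  11  11  11  21  21  21  21
  5   0   1   1  11  12  12  21  22  22  22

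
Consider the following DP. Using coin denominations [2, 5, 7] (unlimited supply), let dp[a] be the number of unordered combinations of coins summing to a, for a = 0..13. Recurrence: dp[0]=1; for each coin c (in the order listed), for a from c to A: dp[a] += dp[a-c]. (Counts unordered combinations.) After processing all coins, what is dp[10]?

2

after  coin     0     1     2     3     4     5     6     7     8     9    10    11    12    13
          2     1     0     1     0     1     0     1     0     1     0     1     0     1     0
          5     1     0     1     0     1     1     1     1     1     1     2     1     2     1
          7     1     0     1     0     1     1     1     2     1     2     2     2     3     2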